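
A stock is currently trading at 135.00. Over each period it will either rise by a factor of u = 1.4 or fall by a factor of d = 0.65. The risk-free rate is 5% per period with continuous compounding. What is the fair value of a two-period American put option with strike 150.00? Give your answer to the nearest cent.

33.64

Risk-neutral probability p = (e^0.05 − 0.65)/(1.4 − 0.65) = 0.4013/0.7500 = 0.5350
Terminal stock prices: S_uu = 264.6, S_ud = 122.9, S_dd = 57.04
Terminal payoffs (K − S): max(-114.6, 0) = 0, max(27.15, 0) = 27.15, max(92.96, 0) = 92.96
Node u (S = 189): continuation = e^(−0.05)·[0.5350·0.0000 + 0.4650·27.1500] = 12.0083; exercise value = 0.0000 ≤ continuation, so V_u = 12.0083
Node d (S = 87.75): continuation = e^(−0.05)·[0.5350·27.1500 + 0.4650·92.9625] = 54.9344; exercise value = 62.2500 > continuation, so V_d = 62.2500 (exercise)
Node 0 (S = 135): continuation = e^(−0.05)·[0.5350·12.0083 + 0.4650·62.2500] = 33.6443; exercise value = 15.0000 ≤ continuation, so V_0 = 33.6443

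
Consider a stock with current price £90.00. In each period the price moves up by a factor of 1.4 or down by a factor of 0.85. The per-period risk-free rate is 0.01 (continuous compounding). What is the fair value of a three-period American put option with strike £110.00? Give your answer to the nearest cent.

Risk-neutral probability p = (e^0.01 − 0.85)/(1.4 − 0.85) = 0.1601/0.5500 = 0.2910
Terminal stock prices: S_uuu = 247, S_uud = 149.9, S_udd = 91.03, S_ddd = 55.27
Terminal payoffs (K − S): max(-137, 0) = 0, max(-39.94, 0) = 0, max(18.97, 0) = 18.97, max(54.73, 0) = 54.73
Node uu (S = 176.4): continuation = e^(−0.01)·[0.2910·0.0000 + 0.7090·0.0000] = 0.0000; exercise value = 0.0000 ≤ continuation, so V_uu = 0.0000
Node ud (S = 107.1): continuation = e^(−0.01)·[0.2910·0.0000 + 0.7090·18.9650] = 13.3124; exercise value = 2.9000 ≤ continuation, so V_ud = 13.3124
Node dd (S = 65.02): continuation = e^(−0.01)·[0.2910·18.9650 + 0.7090·54.7288] = 43.8805; exercise value = 44.9750 > continuation, so V_dd = 44.9750 (exercise)
Node u (S = 126): continuation = e^(−0.01)·[0.2910·0.0000 + 0.7090·13.3124] = 9.3446; exercise value = 0.0000 ≤ continuation, so V_u = 9.3446
Node d (S = 76.5): continuation = e^(−0.01)·[0.2910·13.3124 + 0.7090·44.9750] = 35.4053; exercise value = 33.5000 ≤ continuation, so V_d = 35.4053
Node 0 (S = 90): continuation = e^(−0.01)·[0.2910·9.3446 + 0.7090·35.4053] = 27.5448; exercise value = 20.0000 ≤ continuation, so V_0 = 27.5448

£27.54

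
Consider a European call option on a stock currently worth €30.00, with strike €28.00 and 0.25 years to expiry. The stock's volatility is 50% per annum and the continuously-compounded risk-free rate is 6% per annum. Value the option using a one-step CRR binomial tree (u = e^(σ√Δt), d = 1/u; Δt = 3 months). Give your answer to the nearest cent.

€4.85

CRR parameters: u = e^(σ√Δt) = e^(0.5·√0.25) = 1.2840, d = 1/u = 0.7788
Per-period rate: rΔt = 0.06·0.25 = 0.015, so R = e^0.015 = 1.0151
Risk-neutral probability p = (e^0.015 − 0.7788)/(1.2840 − 0.7788) = 0.2363/0.5052 = 0.4677
Terminal stock prices: S_u = 38.52, S_d = 23.36
Terminal payoffs (S − K): max(10.52, 0) = 10.52, max(-4.636, 0) = 0
Node 0 (S = 30): V_0 = e^(−0.015)·[0.4677·10.5208 + 0.5323·0.0000] = 4.8477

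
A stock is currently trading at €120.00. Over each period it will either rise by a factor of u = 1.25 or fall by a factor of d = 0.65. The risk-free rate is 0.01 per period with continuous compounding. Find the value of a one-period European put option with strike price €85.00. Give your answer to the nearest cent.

Risk-neutral probability p = (e^0.01 − 0.65)/(1.25 − 0.65) = 0.3601/0.6000 = 0.6001
Terminal stock prices: S_u = 150, S_d = 78
Terminal payoffs (K − S): max(-65, 0) = 0, max(7, 0) = 7
Node 0 (S = 120): V_0 = e^(−0.01)·[0.6001·0.0000 + 0.3999·7.0000] = 2.7716

€2.77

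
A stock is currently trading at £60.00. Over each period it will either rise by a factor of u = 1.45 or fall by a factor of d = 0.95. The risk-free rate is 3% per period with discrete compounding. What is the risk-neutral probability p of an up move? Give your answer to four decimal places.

p = 0.1600

Risk-neutral probability p = (1 + 0.03 − 0.95)/(1.45 − 0.95) = 0.0800/0.5000 = 0.1600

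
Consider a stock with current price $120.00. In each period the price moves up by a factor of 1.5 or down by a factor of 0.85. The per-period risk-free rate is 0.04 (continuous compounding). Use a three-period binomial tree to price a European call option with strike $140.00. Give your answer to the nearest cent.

Risk-neutral probability p = (e^0.04 − 0.85)/(1.5 − 0.85) = 0.1908/0.6500 = 0.2936
Terminal stock prices: S_uuu = 405, S_uud = 229.5, S_udd = 130, S_ddd = 73.69
Terminal payoffs (S − K): max(265, 0) = 265, max(89.5, 0) = 89.5, max(-9.95, 0) = 0, max(-66.31, 0) = 0
Node uu (S = 270): V_uu = e^(−0.04)·[0.2936·265.0000 + 0.7064·89.5000] = 135.4895
Node ud (S = 153): V_ud = e^(−0.04)·[0.2936·89.5000 + 0.7064·0.0000] = 25.2430
Node dd (S = 86.7): V_dd = e^(−0.04)·[0.2936·0.0000 + 0.7064·0.0000] = 0.0000
Node u (S = 180): V_u = e^(−0.04)·[0.2936·135.4895 + 0.7064·25.2430] = 55.3476
Node d (S = 102): V_d = e^(−0.04)·[0.2936·25.2430 + 0.7064·0.0000] = 7.1196
Node 0 (S = 120): V_0 = e^(−0.04)·[0.2936·55.3476 + 0.7064·7.1196] = 20.4429

$20.44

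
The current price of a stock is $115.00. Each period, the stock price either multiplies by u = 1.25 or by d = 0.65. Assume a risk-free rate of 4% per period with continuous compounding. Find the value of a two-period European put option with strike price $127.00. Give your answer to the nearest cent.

Risk-neutral probability p = (e^0.04 − 0.65)/(1.25 − 0.65) = 0.3908/0.6000 = 0.6514
Terminal stock prices: S_uu = 179.7, S_ud = 93.44, S_dd = 48.59
Terminal payoffs (K − S): max(-52.69, 0) = 0, max(33.56, 0) = 33.56, max(78.41, 0) = 78.41
Node u (S = 143.8): V_u = e^(−0.04)·[0.6514·0.0000 + 0.3486·33.5625] = 11.2427
Node d (S = 74.75): V_d = e^(−0.04)·[0.6514·33.5625 + 0.3486·78.4125] = 47.2703
Node 0 (S = 115): V_0 = e^(−0.04)·[0.6514·11.2427 + 0.3486·47.2703] = 22.8703

$22.87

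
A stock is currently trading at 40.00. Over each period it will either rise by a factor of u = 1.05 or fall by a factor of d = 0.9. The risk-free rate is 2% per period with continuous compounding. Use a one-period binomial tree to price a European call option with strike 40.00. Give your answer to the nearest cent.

Risk-neutral probability p = (e^0.02 − 0.9)/(1.05 − 0.9) = 0.1202/0.1500 = 0.8013
Terminal stock prices: S_u = 42, S_d = 36
Terminal payoffs (S − K): max(2, 0) = 2, max(-4, 0) = 0
Node 0 (S = 40): V_0 = e^(−0.02)·[0.8013·2.0000 + 0.1987·0.0000] = 1.5709

1.57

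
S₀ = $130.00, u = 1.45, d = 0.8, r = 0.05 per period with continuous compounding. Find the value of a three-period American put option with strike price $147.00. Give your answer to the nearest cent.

Risk-neutral probability p = (e^0.05 − 0.8)/(1.45 − 0.8) = 0.2513/0.6500 = 0.3866
Terminal stock prices: S_uuu = 396.3, S_uud = 218.7, S_udd = 120.6, S_ddd = 66.56
Terminal payoffs (K − S): max(-249.3, 0) = 0, max(-71.66, 0) = 0, max(26.36, 0) = 26.36, max(80.44, 0) = 80.44
Node uu (S = 273.3): continuation = e^(−0.05)·[0.3866·0.0000 + 0.6134·0.0000] = 0.0000; exercise value = 0.0000 ≤ continuation, so V_uu = 0.0000
Node ud (S = 150.8): continuation = e^(−0.05)·[0.3866·0.0000 + 0.6134·26.3600] = 15.3814; exercise value = 0.0000 ≤ continuation, so V_ud = 15.3814
Node dd (S = 83.2): continuation = e^(−0.05)·[0.3866·26.3600 + 0.6134·80.4400] = 56.6307; exercise value = 63.8000 > continuation, so V_dd = 63.8000 (exercise)
Node u (S = 188.5): continuation = e^(−0.05)·[0.3866·0.0000 + 0.6134·15.3814] = 8.9752; exercise value = 0.0000 ≤ continuation, so V_u = 8.9752
Node d (S = 104): continuation = e^(−0.05)·[0.3866·15.3814 + 0.6134·63.8000] = 42.8841; exercise value = 43.0000 > continuation, so V_d = 43.0000 (exercise)
Node 0 (S = 130): continuation = e^(−0.05)·[0.3866·8.9752 + 0.6134·43.0000] = 28.3914; exercise value = 17.0000 ≤ continuation, so V_0 = 28.3914

$28.39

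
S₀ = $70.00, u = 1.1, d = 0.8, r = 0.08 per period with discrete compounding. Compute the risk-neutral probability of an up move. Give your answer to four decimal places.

p = 0.9333

Risk-neutral probability p = (1 + 0.08 − 0.8)/(1.1 − 0.8) = 0.2800/0.3000 = 0.9333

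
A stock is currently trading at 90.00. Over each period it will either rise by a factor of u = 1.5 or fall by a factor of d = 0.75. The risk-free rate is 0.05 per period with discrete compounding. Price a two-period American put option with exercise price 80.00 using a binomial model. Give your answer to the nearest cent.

Risk-neutral probability p = (1 + 0.05 − 0.75)/(1.5 − 0.75) = 0.3000/0.7500 = 0.4000
Terminal stock prices: S_uu = 202.5, S_ud = 101.2, S_dd = 50.62
Terminal payoffs (K − S): max(-122.5, 0) = 0, max(-21.25, 0) = 0, max(29.38, 0) = 29.38
Node u (S = 135): continuation = 1/1.05·[0.4000·0.0000 + 0.6000·0.0000] = 0.0000; exercise value = 0.0000 ≤ continuation, so V_u = 0.0000
Node d (S = 67.5): continuation = 1/1.05·[0.4000·0.0000 + 0.6000·29.3750] = 16.7857; exercise value = 12.5000 ≤ continuation, so V_d = 16.7857
Node 0 (S = 90): continuation = 1/1.05·[0.4000·0.0000 + 0.6000·16.7857] = 9.5918; exercise value = 0.0000 ≤ continuation, so V_0 = 9.5918

9.59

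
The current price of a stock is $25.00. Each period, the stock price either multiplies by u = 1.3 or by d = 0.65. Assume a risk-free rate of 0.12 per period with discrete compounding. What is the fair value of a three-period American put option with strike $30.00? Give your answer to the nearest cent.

$5.08

Risk-neutral probability p = (1 + 0.12 − 0.65)/(1.3 − 0.65) = 0.4700/0.6500 = 0.7231
Terminal stock prices: S_uuu = 54.93, S_uud = 27.46, S_udd = 13.73, S_ddd = 6.866
Terminal payoffs (K − S): max(-24.93, 0) = 0, max(2.537, 0) = 2.537, max(16.27, 0) = 16.27, max(23.13, 0) = 23.13
Node uu (S = 42.25): continuation = 1/1.12·[0.7231·0.0000 + 0.2769·2.5375] = 0.6274; exercise value = 0.0000 ≤ continuation, so V_uu = 0.6274
Node ud (S = 21.12): continuation = 1/1.12·[0.7231·2.5375 + 0.2769·16.2687] = 5.6607; exercise value = 8.8750 > continuation, so V_ud = 8.8750 (exercise)
Node dd (S = 10.56): continuation = 1/1.12·[0.7231·16.2687 + 0.2769·23.1344] = 16.2232; exercise value = 19.4375 > continuation, so V_dd = 19.4375 (exercise)
Node u (S = 32.5): continuation = 1/1.12·[0.7231·0.6274 + 0.2769·8.8750] = 2.5994; exercise value = 0.0000 ≤ continuation, so V_u = 2.5994
Node d (S = 16.25): continuation = 1/1.12·[0.7231·8.8750 + 0.2769·19.4375] = 10.5357; exercise value = 13.7500 > continuation, so V_d = 13.7500 (exercise)
Node 0 (S = 25): continuation = 1/1.12·[0.7231·2.5994 + 0.2769·13.7500] = 5.0779; exercise value = 5.0000 ≤ continuation, so V_0 = 5.0779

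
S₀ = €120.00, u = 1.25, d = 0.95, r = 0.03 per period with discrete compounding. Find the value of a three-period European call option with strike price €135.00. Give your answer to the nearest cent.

Risk-neutral probability p = (1 + 0.03 − 0.95)/(1.25 − 0.95) = 0.0800/0.3000 = 0.2667
Terminal stock prices: S_uuu = 234.4, S_uud = 178.1, S_udd = 135.4, S_ddd = 102.9
Terminal payoffs (S − K): max(99.38, 0) = 99.38, max(43.12, 0) = 43.12, max(0.375, 0) = 0.375, max(-32.12, 0) = 0
Node uu (S = 187.5): V_uu = 1/1.03·[0.2667·99.3750 + 0.7333·43.1250] = 56.4320
Node ud (S = 142.5): V_ud = 1/1.03·[0.2667·43.1250 + 0.7333·0.3750] = 11.4320
Node dd (S = 108.3): V_dd = 1/1.03·[0.2667·0.3750 + 0.7333·0.0000] = 0.0971
Node u (S = 150): V_u = 1/1.03·[0.2667·56.4320 + 0.7333·11.4320] = 22.7496
Node d (S = 114): V_d = 1/1.03·[0.2667·11.4320 + 0.7333·0.0971] = 3.0289
Node 0 (S = 120): V_0 = 1/1.03·[0.2667·22.7496 + 0.7333·3.0289] = 8.0463

€8.05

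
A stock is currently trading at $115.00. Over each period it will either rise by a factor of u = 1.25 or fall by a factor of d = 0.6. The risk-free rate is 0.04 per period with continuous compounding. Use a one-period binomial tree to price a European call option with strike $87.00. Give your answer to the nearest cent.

$36.98

Risk-neutral probability p = (e^0.04 − 0.6)/(1.25 − 0.6) = 0.4408/0.6500 = 0.6782
Terminal stock prices: S_u = 143.8, S_d = 69
Terminal payoffs (S − K): max(56.75, 0) = 56.75, max(-18, 0) = 0
Node 0 (S = 115): V_0 = e^(−0.04)·[0.6782·56.7500 + 0.3218·0.0000] = 36.9771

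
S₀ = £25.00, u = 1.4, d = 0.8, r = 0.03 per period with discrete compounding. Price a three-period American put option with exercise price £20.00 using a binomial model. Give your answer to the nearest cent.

Risk-neutral probability p = (1 + 0.03 − 0.8)/(1.4 − 0.8) = 0.2300/0.6000 = 0.3833
Terminal stock prices: S_uuu = 68.6, S_uud = 39.2, S_udd = 22.4, S_ddd = 12.8
Terminal payoffs (K − S): max(-48.6, 0) = 0, max(-19.2, 0) = 0, max(-2.4, 0) = 0, max(7.2, 0) = 7.2
Node uu (S = 49): continuation = 1/1.03·[0.3833·0.0000 + 0.6167·0.0000] = 0.0000; exercise value = 0.0000 ≤ continuation, so V_uu = 0.0000
Node ud (S = 28): continuation = 1/1.03·[0.3833·0.0000 + 0.6167·0.0000] = 0.0000; exercise value = 0.0000 ≤ continuation, so V_ud = 0.0000
Node dd (S = 16): continuation = 1/1.03·[0.3833·0.0000 + 0.6167·7.2000] = 4.3107; exercise value = 4.0000 ≤ continuation, so V_dd = 4.3107
Node u (S = 35): continuation = 1/1.03·[0.3833·0.0000 + 0.6167·0.0000] = 0.0000; exercise value = 0.0000 ≤ continuation, so V_u = 0.0000
Node d (S = 20): continuation = 1/1.03·[0.3833·0.0000 + 0.6167·4.3107] = 2.5808; exercise value = 0.0000 ≤ continuation, so V_d = 2.5808
Node 0 (S = 25): continuation = 1/1.03·[0.3833·0.0000 + 0.6167·2.5808] = 1.5452; exercise value = 0.0000 ≤ continuation, so V_0 = 1.5452

£1.55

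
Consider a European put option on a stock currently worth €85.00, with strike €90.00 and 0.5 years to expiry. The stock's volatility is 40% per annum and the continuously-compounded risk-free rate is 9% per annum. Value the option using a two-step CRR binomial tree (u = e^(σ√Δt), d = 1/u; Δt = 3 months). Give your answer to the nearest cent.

€10.07

CRR parameters: u = e^(σ√Δt) = e^(0.4·√0.25) = 1.2214, d = 1/u = 0.8187
Per-period rate: rΔt = 0.09·0.25 = 0.0225, so R = e^0.0225 = 1.0228
Risk-neutral probability p = (e^0.0225 − 0.8187)/(1.2214 − 0.8187) = 0.2040/0.4027 = 0.5067
Terminal stock prices: S_uu = 126.8, S_ud = 85, S_dd = 56.98
Terminal payoffs (K − S): max(-36.81, 0) = 0, max(5, 0) = 5, max(33.02, 0) = 33.02
Node u (S = 103.8): V_u = e^(−0.0225)·[0.5067·0.0000 + 0.4933·5.0000] = 2.4117
Node d (S = 69.59): V_d = e^(−0.0225)·[0.5067·5.0000 + 0.4933·33.0228] = 18.4055
Node 0 (S = 85): V_0 = e^(−0.0225)·[0.5067·2.4117 + 0.4933·18.4055] = 10.0726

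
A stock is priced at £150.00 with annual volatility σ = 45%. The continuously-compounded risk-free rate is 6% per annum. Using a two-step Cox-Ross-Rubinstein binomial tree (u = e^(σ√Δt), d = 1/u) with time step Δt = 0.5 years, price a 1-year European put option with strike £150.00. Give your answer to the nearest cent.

CRR parameters: u = e^(σ√Δt) = e^(0.45·√0.5) = 1.3746, d = 1/u = 0.7275
Per-period rate: rΔt = 0.06·0.5 = 0.03, so R = e^0.03 = 1.0305
Risk-neutral probability p = (e^0.03 − 0.7275)/(1.3746 − 0.7275) = 0.3030/0.6472 = 0.4682
Terminal stock prices: S_uu = 283.4, S_ud = 150, S_dd = 79.38
Terminal payoffs (K − S): max(-133.4, 0) = 0, max(0, 0) = 0, max(70.62, 0) = 70.62
Node u (S = 206.2): V_u = e^(−0.03)·[0.4682·0.0000 + 0.5318·0.0000] = 0.0000
Node d (S = 109.1): V_d = e^(−0.03)·[0.4682·0.0000 + 0.5318·70.6206] = 36.4480
Node 0 (S = 150): V_0 = e^(−0.03)·[0.4682·0.0000 + 0.5318·36.4480] = 18.8112

£18.81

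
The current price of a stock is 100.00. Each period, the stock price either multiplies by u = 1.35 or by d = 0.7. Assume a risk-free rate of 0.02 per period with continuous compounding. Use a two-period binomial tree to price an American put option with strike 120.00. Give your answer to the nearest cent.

30.99

Risk-neutral probability p = (e^0.02 − 0.7)/(1.35 − 0.7) = 0.3202/0.6500 = 0.4926
Terminal stock prices: S_uu = 182.3, S_ud = 94.5, S_dd = 49
Terminal payoffs (K − S): max(-62.25, 0) = 0, max(25.5, 0) = 25.5, max(71, 0) = 71
Node u (S = 135): continuation = e^(−0.02)·[0.4926·0.0000 + 0.5074·25.5000] = 12.6821; exercise value = 0.0000 ≤ continuation, so V_u = 12.6821
Node d (S = 70): continuation = e^(−0.02)·[0.4926·25.5000 + 0.5074·71.0000] = 47.6238; exercise value = 50.0000 > continuation, so V_d = 50.0000 (exercise)
Node 0 (S = 100): continuation = e^(−0.02)·[0.4926·12.6821 + 0.5074·50.0000] = 30.9905; exercise value = 20.0000 ≤ continuation, so V_0 = 30.9905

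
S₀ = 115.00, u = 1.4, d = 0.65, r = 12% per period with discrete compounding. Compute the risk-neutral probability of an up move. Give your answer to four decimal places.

Risk-neutral probability p = (1 + 0.12 − 0.65)/(1.4 − 0.65) = 0.4700/0.7500 = 0.6267

p = 0.6267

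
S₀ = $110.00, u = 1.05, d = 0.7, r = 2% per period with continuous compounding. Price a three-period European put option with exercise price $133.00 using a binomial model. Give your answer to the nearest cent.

Risk-neutral probability p = (e^0.02 − 0.7)/(1.05 − 0.7) = 0.3202/0.3500 = 0.9149
Terminal stock prices: S_uuu = 127.3, S_uud = 84.89, S_udd = 56.59, S_ddd = 37.73
Terminal payoffs (K − S): max(5.661, 0) = 5.661, max(48.11, 0) = 48.11, max(76.41, 0) = 76.41, max(95.27, 0) = 95.27
Node uu (S = 121.3): V_uu = e^(−0.02)·[0.9149·5.6612 + 0.0851·48.1075] = 9.0914
Node ud (S = 80.85): V_ud = e^(−0.02)·[0.9149·48.1075 + 0.0851·76.4050] = 49.5164
Node dd (S = 53.9): V_dd = e^(−0.02)·[0.9149·76.4050 + 0.0851·95.2700] = 76.4664
Node u (S = 115.5): V_u = e^(−0.02)·[0.9149·9.0914 + 0.0851·49.5164] = 12.2850
Node d (S = 77): V_d = e^(−0.02)·[0.9149·49.5164 + 0.0851·76.4664] = 50.7850
Node 0 (S = 110): V_0 = e^(−0.02)·[0.9149·12.2850 + 0.0851·50.7850] = 15.2547

$15.25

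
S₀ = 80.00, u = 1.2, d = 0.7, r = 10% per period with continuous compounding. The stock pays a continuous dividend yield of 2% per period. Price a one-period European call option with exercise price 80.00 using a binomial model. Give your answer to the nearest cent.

11.10

Per-period risk-free factor R = e^0.1 = 1.1052; dividend-adjusted growth = e^(0.1−0.02) = 1.0833.
Risk-neutral probability p = (1.0833 − 0.7)/(1.2 − 0.7) = 0.3833/0.5000 = 0.7666
Terminal stock prices: S_u = 96, S_d = 56
Terminal payoffs (S − K): max(16, 0) = 16, max(-24, 0) = 0
Node 0 (S = 80): V_0 = e^(−0.1)·[0.7666·16.0000 + 0.2334·0.0000] = 11.0980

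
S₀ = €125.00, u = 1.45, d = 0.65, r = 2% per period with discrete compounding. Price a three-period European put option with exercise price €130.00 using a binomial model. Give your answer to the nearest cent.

€34.18

Risk-neutral probability p = (1 + 0.02 − 0.65)/(1.45 − 0.65) = 0.3700/0.8000 = 0.4625
Terminal stock prices: S_uuu = 381.1, S_uud = 170.8, S_udd = 76.58, S_ddd = 34.33
Terminal payoffs (K − S): max(-251.1, 0) = 0, max(-40.83, 0) = 0, max(53.42, 0) = 53.42, max(95.67, 0) = 95.67
Node uu (S = 262.8): V_uu = 1/1.02·[0.4625·0.0000 + 0.5375·0.0000] = 0.0000
Node ud (S = 117.8): V_ud = 1/1.02·[0.4625·0.0000 + 0.5375·53.4219] = 28.1512
Node dd (S = 52.81): V_dd = 1/1.02·[0.4625·53.4219 + 0.5375·95.6719] = 74.6385
Node u (S = 181.2): V_u = 1/1.02·[0.4625·0.0000 + 0.5375·28.1512] = 14.8346
Node d (S = 81.25): V_d = 1/1.02·[0.4625·28.1512 + 0.5375·74.6385] = 52.0962
Node 0 (S = 125): V_0 = 1/1.02·[0.4625·14.8346 + 0.5375·52.0962] = 34.1791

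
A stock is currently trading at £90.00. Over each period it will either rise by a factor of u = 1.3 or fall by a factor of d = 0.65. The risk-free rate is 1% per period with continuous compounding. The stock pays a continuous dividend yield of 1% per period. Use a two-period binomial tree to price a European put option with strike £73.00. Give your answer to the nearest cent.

Per-period risk-free factor R = e^0.01 = 1.0101; dividend-adjusted growth = e^(0.01−0.01) = 1.0000.
Risk-neutral probability p = (1.0000 − 0.65)/(1.3 − 0.65) = 0.3500/0.6500 = 0.5385
Terminal stock prices: S_uu = 152.1, S_ud = 76.05, S_dd = 38.03
Terminal payoffs (K − S): max(-79.1, 0) = 0, max(-3.05, 0) = 0, max(34.97, 0) = 34.97
Node u (S = 117): V_u = e^(−0.01)·[0.5385·0.0000 + 0.4615·0.0000] = 0.0000
Node d (S = 58.5): V_d = e^(−0.01)·[0.5385·0.0000 + 0.4615·34.9750] = 15.9817
Node 0 (S = 90): V_0 = e^(−0.01)·[0.5385·0.0000 + 0.4615·15.9817] = 7.3028

£7.30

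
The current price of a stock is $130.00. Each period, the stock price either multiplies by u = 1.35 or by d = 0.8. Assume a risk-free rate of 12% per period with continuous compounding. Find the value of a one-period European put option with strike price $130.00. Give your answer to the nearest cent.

Risk-neutral probability p = (e^0.12 − 0.8)/(1.35 − 0.8) = 0.3275/0.5500 = 0.5954
Terminal stock prices: S_u = 175.5, S_d = 104
Terminal payoffs (K − S): max(-45.5, 0) = 0, max(26, 0) = 26
Node 0 (S = 130): V_0 = e^(−0.12)·[0.5954·0.0000 + 0.4046·26.0000] = 9.3289

$9.33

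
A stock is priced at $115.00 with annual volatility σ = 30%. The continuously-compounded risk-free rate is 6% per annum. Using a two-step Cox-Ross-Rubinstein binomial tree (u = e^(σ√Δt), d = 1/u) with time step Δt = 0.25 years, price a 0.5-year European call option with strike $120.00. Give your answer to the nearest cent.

$8.99

CRR parameters: u = e^(σ√Δt) = e^(0.3·√0.25) = 1.1618, d = 1/u = 0.8607
Per-period rate: rΔt = 0.06·0.25 = 0.015, so R = e^0.015 = 1.0151
Risk-neutral probability p = (e^0.015 − 0.8607)/(1.1618 − 0.8607) = 0.1544/0.3011 = 0.5128
Terminal stock prices: S_uu = 155.2, S_ud = 115, S_dd = 85.19
Terminal payoffs (S − K): max(35.23, 0) = 35.23, max(-5, 0) = 0, max(-34.81, 0) = 0
Node u (S = 133.6): V_u = e^(−0.015)·[0.5128·35.2338 + 0.4872·0.0000] = 17.7974
Node d (S = 98.98): V_d = e^(−0.015)·[0.5128·0.0000 + 0.4872·0.0000] = 0.0000
Node 0 (S = 115): V_0 = e^(−0.015)·[0.5128·17.7974 + 0.4872·0.0000] = 8.9899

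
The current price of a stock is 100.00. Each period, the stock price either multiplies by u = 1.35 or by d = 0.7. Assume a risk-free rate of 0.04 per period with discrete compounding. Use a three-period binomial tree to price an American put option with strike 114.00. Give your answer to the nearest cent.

Risk-neutral probability p = (1 + 0.04 − 0.7)/(1.35 − 0.7) = 0.3400/0.6500 = 0.5231
Terminal stock prices: S_uuu = 246, S_uud = 127.6, S_udd = 66.15, S_ddd = 34.3
Terminal payoffs (K − S): max(-132, 0) = 0, max(-13.58, 0) = 0, max(47.85, 0) = 47.85, max(79.7, 0) = 79.7
Node uu (S = 182.3): continuation = 1/1.04·[0.5231·0.0000 + 0.4769·0.0000] = 0.0000; exercise value = 0.0000 ≤ continuation, so V_uu = 0.0000
Node ud (S = 94.5): continuation = 1/1.04·[0.5231·0.0000 + 0.4769·47.8500] = 21.9430; exercise value = 19.5000 ≤ continuation, so V_ud = 21.9430
Node dd (S = 49): continuation = 1/1.04·[0.5231·47.8500 + 0.4769·79.7000] = 60.6154; exercise value = 65.0000 > continuation, so V_dd = 65.0000 (exercise)
Node u (S = 135): continuation = 1/1.04·[0.5231·0.0000 + 0.4769·21.9430] = 10.0626; exercise value = 0.0000 ≤ continuation, so V_u = 10.0626
Node d (S = 70): continuation = 1/1.04·[0.5231·21.9430 + 0.4769·65.0000] = 40.8441; exercise value = 44.0000 > continuation, so V_d = 44.0000 (exercise)
Node 0 (S = 100): continuation = 1/1.04·[0.5231·10.0626 + 0.4769·44.0000] = 25.2386; exercise value = 14.0000 ≤ continuation, so V_0 = 25.2386

25.24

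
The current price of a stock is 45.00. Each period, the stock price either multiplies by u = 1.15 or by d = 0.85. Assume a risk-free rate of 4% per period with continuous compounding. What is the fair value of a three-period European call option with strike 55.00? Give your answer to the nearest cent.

3.07

Risk-neutral probability p = (e^0.04 − 0.85)/(1.15 − 0.85) = 0.1908/0.3000 = 0.6360
Terminal stock prices: S_uuu = 68.44, S_uud = 50.59, S_udd = 37.39, S_ddd = 27.64
Terminal payoffs (S − K): max(13.44, 0) = 13.44, max(-4.414, 0) = 0, max(-17.61, 0) = 0, max(-27.36, 0) = 0
Node uu (S = 59.51): V_uu = e^(−0.04)·[0.6360·13.4394 + 0.3640·0.0000] = 8.2128
Node ud (S = 43.99): V_ud = e^(−0.04)·[0.6360·0.0000 + 0.3640·0.0000] = 0.0000
Node dd (S = 32.51): V_dd = e^(−0.04)·[0.6360·0.0000 + 0.3640·0.0000] = 0.0000
Node u (S = 51.75): V_u = e^(−0.04)·[0.6360·8.2128 + 0.3640·0.0000] = 5.0188
Node d (S = 38.25): V_d = e^(−0.04)·[0.6360·0.0000 + 0.3640·0.0000] = 0.0000
Node 0 (S = 45): V_0 = e^(−0.04)·[0.6360·5.0188 + 0.3640·0.0000] = 3.0670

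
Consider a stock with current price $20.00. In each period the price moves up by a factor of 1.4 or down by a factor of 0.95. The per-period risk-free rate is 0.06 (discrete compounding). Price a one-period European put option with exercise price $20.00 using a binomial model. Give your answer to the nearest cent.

$0.71

Risk-neutral probability p = (1 + 0.06 − 0.95)/(1.4 − 0.95) = 0.1100/0.4500 = 0.2444
Terminal stock prices: S_u = 28, S_d = 19
Terminal payoffs (K − S): max(-8, 0) = 0, max(1, 0) = 1
Node 0 (S = 20): V_0 = 1/1.06·[0.2444·0.0000 + 0.7556·1.0000] = 0.7128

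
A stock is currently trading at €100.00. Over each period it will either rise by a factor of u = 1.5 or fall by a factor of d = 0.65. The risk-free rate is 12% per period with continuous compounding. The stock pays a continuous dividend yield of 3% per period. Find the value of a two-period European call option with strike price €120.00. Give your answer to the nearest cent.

Per-period risk-free factor R = e^0.12 = 1.1275; dividend-adjusted growth = e^(0.12−0.03) = 1.0942.
Risk-neutral probability p = (1.0942 − 0.65)/(1.5 − 0.65) = 0.4442/0.8500 = 0.5226
Terminal stock prices: S_uu = 225, S_ud = 97.5, S_dd = 42.25
Terminal payoffs (S − K): max(105, 0) = 105, max(-22.5, 0) = 0, max(-77.75, 0) = 0
Node u (S = 150): V_u = e^(−0.12)·[0.5226·105.0000 + 0.4774·0.0000] = 48.6641
Node d (S = 65): V_d = e^(−0.12)·[0.5226·0.0000 + 0.4774·0.0000] = 0.0000
Node 0 (S = 100): V_0 = e^(−0.12)·[0.5226·48.6641 + 0.4774·0.0000] = 22.5542

€22.55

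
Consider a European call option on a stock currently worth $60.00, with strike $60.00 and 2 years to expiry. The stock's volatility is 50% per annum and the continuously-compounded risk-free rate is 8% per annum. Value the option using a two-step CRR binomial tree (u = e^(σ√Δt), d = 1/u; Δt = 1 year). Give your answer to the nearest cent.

$18.38

CRR parameters: u = e^(σ√Δt) = e^(0.5·√1) = 1.6487, d = 1/u = 0.6065
Per-period rate: rΔt = 0.08·1 = 0.08, so R = e^0.08 = 1.0833
Risk-neutral probability p = (e^0.08 − 0.6065)/(1.6487 − 0.6065) = 0.4768/1.0422 = 0.4575
Terminal stock prices: S_uu = 163.1, S_ud = 60, S_dd = 22.07
Terminal payoffs (S − K): max(103.1, 0) = 103.1, max(0, 0) = 0, max(-37.93, 0) = 0
Node u (S = 98.92): V_u = e^(−0.08)·[0.4575·103.0969 + 0.5425·0.0000] = 43.5363
Node d (S = 36.39): V_d = e^(−0.08)·[0.4575·0.0000 + 0.5425·0.0000] = 0.0000
Node 0 (S = 60): V_0 = e^(−0.08)·[0.4575·43.5363 + 0.5425·0.0000] = 18.3847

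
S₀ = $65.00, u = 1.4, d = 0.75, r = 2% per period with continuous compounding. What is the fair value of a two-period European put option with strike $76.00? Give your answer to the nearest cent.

$16.55

Risk-neutral probability p = (e^0.02 − 0.75)/(1.4 − 0.75) = 0.2702/0.6500 = 0.4157
Terminal stock prices: S_uu = 127.4, S_ud = 68.25, S_dd = 36.56
Terminal payoffs (K − S): max(-51.4, 0) = 0, max(7.75, 0) = 7.75, max(39.44, 0) = 39.44
Node u (S = 91): V_u = e^(−0.02)·[0.4157·0.0000 + 0.5843·7.7500] = 4.4387
Node d (S = 48.75): V_d = e^(−0.02)·[0.4157·7.7500 + 0.5843·39.4375] = 25.7451
Node 0 (S = 65): V_0 = e^(−0.02)·[0.4157·4.4387 + 0.5843·25.7451] = 16.5537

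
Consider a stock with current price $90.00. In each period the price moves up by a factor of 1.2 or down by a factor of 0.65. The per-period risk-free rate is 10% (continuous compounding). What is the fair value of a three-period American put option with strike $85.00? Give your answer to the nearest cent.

$5.93

Risk-neutral probability p = (e^0.1 − 0.65)/(1.2 − 0.65) = 0.4552/0.5500 = 0.8276
Terminal stock prices: S_uuu = 155.5, S_uud = 84.24, S_udd = 45.63, S_ddd = 24.72
Terminal payoffs (K − S): max(-70.52, 0) = 0, max(0.76, 0) = 0.76, max(39.37, 0) = 39.37, max(60.28, 0) = 60.28
Node uu (S = 129.6): continuation = e^(−0.1)·[0.8276·0.0000 + 0.1724·0.7600] = 0.1186; exercise value = 0.0000 ≤ continuation, so V_uu = 0.1186
Node ud (S = 70.2): continuation = e^(−0.1)·[0.8276·0.7600 + 0.1724·39.3700] = 6.7112; exercise value = 14.8000 > continuation, so V_ud = 14.8000 (exercise)
Node dd (S = 38.03): continuation = e^(−0.1)·[0.8276·39.3700 + 0.1724·60.2837] = 38.8862; exercise value = 46.9750 > continuation, so V_dd = 46.9750 (exercise)
Node u (S = 108): continuation = e^(−0.1)·[0.8276·0.1186 + 0.1724·14.8000] = 2.3977; exercise value = 0.0000 ≤ continuation, so V_u = 2.3977
Node d (S = 58.5): continuation = e^(−0.1)·[0.8276·14.8000 + 0.1724·46.9750] = 18.4112; exercise value = 26.5000 > continuation, so V_d = 26.5000 (exercise)
Node 0 (S = 90): continuation = e^(−0.1)·[0.8276·2.3977 + 0.1724·26.5000] = 5.9297; exercise value = 0.0000 ≤ continuation, so V_0 = 5.9297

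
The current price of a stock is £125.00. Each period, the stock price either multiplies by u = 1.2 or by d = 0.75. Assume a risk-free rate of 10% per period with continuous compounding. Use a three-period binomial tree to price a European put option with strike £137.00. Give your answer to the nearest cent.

£5.27

Risk-neutral probability p = (e^0.1 − 0.75)/(1.2 − 0.75) = 0.3552/0.4500 = 0.7893
Terminal stock prices: S_uuu = 216, S_uud = 135, S_udd = 84.38, S_ddd = 52.73
Terminal payoffs (K − S): max(-79, 0) = 0, max(2, 0) = 2, max(52.62, 0) = 52.62, max(84.27, 0) = 84.27
Node uu (S = 180): V_uu = e^(−0.1)·[0.7893·0.0000 + 0.2107·2.0000] = 0.3814
Node ud (S = 112.5): V_ud = e^(−0.1)·[0.7893·2.0000 + 0.2107·52.6250] = 11.4627
Node dd (S = 70.31): V_dd = e^(−0.1)·[0.7893·52.6250 + 0.2107·84.2656] = 53.6502
Node u (S = 150): V_u = e^(−0.1)·[0.7893·0.3814 + 0.2107·11.4627] = 2.4580
Node d (S = 93.75): V_d = e^(−0.1)·[0.7893·11.4627 + 0.2107·53.6502] = 18.4161
Node 0 (S = 125): V_0 = e^(−0.1)·[0.7893·2.4580 + 0.2107·18.4161] = 5.2670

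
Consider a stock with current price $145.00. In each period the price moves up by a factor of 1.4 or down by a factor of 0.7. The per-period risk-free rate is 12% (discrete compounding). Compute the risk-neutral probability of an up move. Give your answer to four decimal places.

p = 0.6000

Risk-neutral probability p = (1 + 0.12 − 0.7)/(1.4 − 0.7) = 0.4200/0.7000 = 0.6000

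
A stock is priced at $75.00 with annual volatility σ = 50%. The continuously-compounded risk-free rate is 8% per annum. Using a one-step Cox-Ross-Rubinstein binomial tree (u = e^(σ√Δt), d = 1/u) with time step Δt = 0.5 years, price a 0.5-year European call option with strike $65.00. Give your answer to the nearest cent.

$18.84

CRR parameters: u = e^(σ√Δt) = e^(0.5·√0.5) = 1.4241, d = 1/u = 0.7022
Per-period rate: rΔt = 0.08·0.5 = 0.04, so R = e^0.04 = 1.0408
Risk-neutral probability p = (e^0.04 − 0.7022)/(1.4241 − 0.7022) = 0.3386/0.7219 = 0.4691
Terminal stock prices: S_u = 106.8, S_d = 52.66
Terminal payoffs (S − K): max(41.81, 0) = 41.81, max(-12.34, 0) = 0
Node 0 (S = 75): V_0 = e^(−0.04)·[0.4691·41.8089 + 0.5309·0.0000] = 18.8416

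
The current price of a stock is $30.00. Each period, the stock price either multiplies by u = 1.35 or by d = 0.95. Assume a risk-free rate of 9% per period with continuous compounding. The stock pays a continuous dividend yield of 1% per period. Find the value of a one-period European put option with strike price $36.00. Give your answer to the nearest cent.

Per-period risk-free factor R = e^0.09 = 1.0942; dividend-adjusted growth = e^(0.09−0.01) = 1.0833.
Risk-neutral probability p = (1.0833 − 0.95)/(1.35 − 0.95) = 0.1333/0.4000 = 0.3332
Terminal stock prices: S_u = 40.5, S_d = 28.5
Terminal payoffs (K − S): max(-4.5, 0) = 0, max(7.5, 0) = 7.5
Node 0 (S = 30): V_0 = e^(−0.09)·[0.3332·0.0000 + 0.6668·7.5000] = 4.5704

$4.57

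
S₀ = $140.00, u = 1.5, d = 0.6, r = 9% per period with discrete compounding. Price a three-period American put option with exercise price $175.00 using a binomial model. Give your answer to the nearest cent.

Risk-neutral probability p = (1 + 0.09 − 0.6)/(1.5 − 0.6) = 0.4900/0.9000 = 0.5444
Terminal stock prices: S_uuu = 472.5, S_uud = 189, S_udd = 75.6, S_ddd = 30.24
Terminal payoffs (K − S): max(-297.5, 0) = 0, max(-14, 0) = 0, max(99.4, 0) = 99.4, max(144.8, 0) = 144.8
Node uu (S = 315): continuation = 1/1.09·[0.5444·0.0000 + 0.4556·0.0000] = 0.0000; exercise value = 0.0000 ≤ continuation, so V_uu = 0.0000
Node ud (S = 126): continuation = 1/1.09·[0.5444·0.0000 + 0.4556·99.4000] = 41.5433; exercise value = 49.0000 > continuation, so V_ud = 49.0000 (exercise)
Node dd (S = 50.4): continuation = 1/1.09·[0.5444·99.4000 + 0.4556·144.7600] = 110.1505; exercise value = 124.6000 > continuation, so V_dd = 124.6000 (exercise)
Node u (S = 210): continuation = 1/1.09·[0.5444·0.0000 + 0.4556·49.0000] = 20.4791; exercise value = 0.0000 ≤ continuation, so V_u = 20.4791
Node d (S = 84): continuation = 1/1.09·[0.5444·49.0000 + 0.4556·124.6000] = 76.5505; exercise value = 91.0000 > continuation, so V_d = 91.0000 (exercise)
Node 0 (S = 140): continuation = 1/1.09·[0.5444·20.4791 + 0.4556·91.0000] = 48.2617; exercise value = 35.0000 ≤ continuation, so V_0 = 48.2617

$48.26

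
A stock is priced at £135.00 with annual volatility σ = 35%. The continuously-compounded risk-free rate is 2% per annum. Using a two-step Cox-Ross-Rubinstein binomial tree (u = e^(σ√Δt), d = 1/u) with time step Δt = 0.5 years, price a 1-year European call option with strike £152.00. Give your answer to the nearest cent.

CRR parameters: u = e^(σ√Δt) = e^(0.35·√0.5) = 1.2808, d = 1/u = 0.7808
Per-period rate: rΔt = 0.02·0.5 = 0.01, so R = e^0.01 = 1.0101
Risk-neutral probability p = (e^0.01 − 0.7808)/(1.2808 − 0.7808) = 0.2293/0.5000 = 0.4585
Terminal stock prices: S_uu = 221.5, S_ud = 135, S_dd = 82.29
Terminal payoffs (S − K): max(69.46, 0) = 69.46, max(-17, 0) = 0, max(-69.71, 0) = 0
Node u (S = 172.9): V_u = e^(−0.01)·[0.4585·69.4617 + 0.5415·0.0000] = 31.5341
Node d (S = 105.4): V_d = e^(−0.01)·[0.4585·0.0000 + 0.5415·0.0000] = 0.0000
Node 0 (S = 135): V_0 = e^(−0.01)·[0.4585·31.5341 + 0.5415·0.0000] = 14.3158

£14.32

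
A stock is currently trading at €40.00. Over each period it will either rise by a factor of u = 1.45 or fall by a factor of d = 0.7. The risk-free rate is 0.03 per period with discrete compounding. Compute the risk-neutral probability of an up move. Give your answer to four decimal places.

p = 0.4400

Risk-neutral probability p = (1 + 0.03 − 0.7)/(1.45 − 0.7) = 0.3300/0.7500 = 0.4400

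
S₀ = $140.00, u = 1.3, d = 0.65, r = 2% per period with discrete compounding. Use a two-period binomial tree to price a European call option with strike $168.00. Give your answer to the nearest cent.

$21.36

Risk-neutral probability p = (1 + 0.02 − 0.65)/(1.3 − 0.65) = 0.3700/0.6500 = 0.5692
Terminal stock prices: S_uu = 236.6, S_ud = 118.3, S_dd = 59.15
Terminal payoffs (S − K): max(68.6, 0) = 68.6, max(-49.7, 0) = 0, max(-108.8, 0) = 0
Node u (S = 182): V_u = 1/1.02·[0.5692·68.6000 + 0.4308·0.0000] = 38.2836
Node d (S = 91): V_d = 1/1.02·[0.5692·0.0000 + 0.4308·0.0000] = 0.0000
Node 0 (S = 140): V_0 = 1/1.02·[0.5692·38.2836 + 0.4308·0.0000] = 21.3649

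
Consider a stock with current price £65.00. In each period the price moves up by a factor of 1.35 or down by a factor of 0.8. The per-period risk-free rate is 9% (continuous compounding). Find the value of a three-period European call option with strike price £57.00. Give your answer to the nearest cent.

Risk-neutral probability p = (e^0.09 − 0.8)/(1.35 − 0.8) = 0.2942/0.5500 = 0.5349
Terminal stock prices: S_uuu = 159.9, S_uud = 94.77, S_udd = 56.16, S_ddd = 33.28
Terminal payoffs (S − K): max(102.9, 0) = 102.9, max(37.77, 0) = 37.77, max(-0.84, 0) = 0, max(-23.72, 0) = 0
Node uu (S = 118.5): V_uu = e^(−0.09)·[0.5349·102.9244 + 0.4651·37.7700] = 66.3684
Node ud (S = 70.2): V_ud = e^(−0.09)·[0.5349·37.7700 + 0.4651·0.0000] = 18.4630
Node dd (S = 41.6): V_dd = e^(−0.09)·[0.5349·0.0000 + 0.4651·0.0000] = 0.0000
Node u (S = 87.75): V_u = e^(−0.09)·[0.5349·66.3684 + 0.4651·18.4630] = 40.2914
Node d (S = 52): V_d = e^(−0.09)·[0.5349·18.4630 + 0.4651·0.0000] = 9.0252
Node 0 (S = 65): V_0 = e^(−0.09)·[0.5349·40.2914 + 0.4651·9.0252] = 23.5322

£23.53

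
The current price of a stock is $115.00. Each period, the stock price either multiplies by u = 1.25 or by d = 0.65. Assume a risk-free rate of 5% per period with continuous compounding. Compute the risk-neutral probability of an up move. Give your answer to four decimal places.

p = 0.6688

Risk-neutral probability p = (e^0.05 − 0.65)/(1.25 − 0.65) = 0.4013/0.6000 = 0.6688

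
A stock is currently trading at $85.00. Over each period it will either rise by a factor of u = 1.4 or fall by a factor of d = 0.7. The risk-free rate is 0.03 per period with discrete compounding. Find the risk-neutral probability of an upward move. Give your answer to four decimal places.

p = 0.4714

Risk-neutral probability p = (1 + 0.03 − 0.7)/(1.4 − 0.7) = 0.3300/0.7000 = 0.4714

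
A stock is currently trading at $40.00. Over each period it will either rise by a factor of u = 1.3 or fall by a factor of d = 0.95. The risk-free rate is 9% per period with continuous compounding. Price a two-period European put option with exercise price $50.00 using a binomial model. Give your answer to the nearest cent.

Risk-neutral probability p = (e^0.09 − 0.95)/(1.3 − 0.95) = 0.1442/0.3500 = 0.4119
Terminal stock prices: S_uu = 67.6, S_ud = 49.4, S_dd = 36.1
Terminal payoffs (K − S): max(-17.6, 0) = 0, max(0.6, 0) = 0.6, max(13.9, 0) = 13.9
Node u (S = 52): V_u = e^(−0.09)·[0.4119·0.0000 + 0.5881·0.6000] = 0.3225
Node d (S = 38): V_d = e^(−0.09)·[0.4119·0.6000 + 0.5881·13.9000] = 7.6966
Node 0 (S = 40): V_0 = e^(−0.09)·[0.4119·0.3225 + 0.5881·7.6966] = 4.2580

$4.26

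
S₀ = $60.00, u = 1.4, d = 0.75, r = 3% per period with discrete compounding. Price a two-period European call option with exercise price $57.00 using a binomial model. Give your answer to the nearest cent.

Risk-neutral probability p = (1 + 0.03 − 0.75)/(1.4 − 0.75) = 0.2800/0.6500 = 0.4308
Terminal stock prices: S_uu = 117.6, S_ud = 63, S_dd = 33.75
Terminal payoffs (S − K): max(60.6, 0) = 60.6, max(6, 0) = 6, max(-23.25, 0) = 0
Node u (S = 84): V_u = 1/1.03·[0.4308·60.6000 + 0.5692·6.0000] = 28.6602
Node d (S = 45): V_d = 1/1.03·[0.4308·6.0000 + 0.5692·0.0000] = 2.5093
Node 0 (S = 60): V_0 = 1/1.03·[0.4308·28.6602 + 0.5692·2.5093] = 13.3731

$13.37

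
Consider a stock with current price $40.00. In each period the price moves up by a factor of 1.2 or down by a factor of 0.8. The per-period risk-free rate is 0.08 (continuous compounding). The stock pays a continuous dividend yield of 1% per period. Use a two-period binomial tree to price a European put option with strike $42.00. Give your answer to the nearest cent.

$2.75

Per-period risk-free factor R = e^0.08 = 1.0833; dividend-adjusted growth = e^(0.08−0.01) = 1.0725.
Risk-neutral probability p = (1.0725 − 0.8)/(1.2 − 0.8) = 0.2725/0.4000 = 0.6813
Terminal stock prices: S_uu = 57.6, S_ud = 38.4, S_dd = 25.6
Terminal payoffs (K − S): max(-15.6, 0) = 0, max(3.6, 0) = 3.6, max(16.4, 0) = 16.4
Node u (S = 48): V_u = e^(−0.08)·[0.6813·0.0000 + 0.3187·3.6000] = 1.0592
Node d (S = 32): V_d = e^(−0.08)·[0.6813·3.6000 + 0.3187·16.4000] = 7.0893
Node 0 (S = 40): V_0 = e^(−0.08)·[0.6813·1.0592 + 0.3187·7.0893] = 2.7520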